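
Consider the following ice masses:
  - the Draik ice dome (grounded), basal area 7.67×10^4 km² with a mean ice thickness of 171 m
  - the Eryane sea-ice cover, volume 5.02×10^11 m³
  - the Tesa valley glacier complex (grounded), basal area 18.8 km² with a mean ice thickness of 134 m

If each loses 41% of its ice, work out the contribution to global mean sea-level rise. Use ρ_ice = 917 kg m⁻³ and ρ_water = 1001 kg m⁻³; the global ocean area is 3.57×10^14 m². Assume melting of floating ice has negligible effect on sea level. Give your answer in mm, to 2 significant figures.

Draik: ice volume = 7.67×10^4 km² × 171 m = 1.312×10^4 km³; 0.41 × 1.312×10^4 × (917/1001) = 4926 km³ of water.
The Eryane sea-ice cover is floating and already displaces its own weight of water, so its melt adds essentially nothing to sea level.
Tesa: ice volume = 18.8 km² × 134 m = 2.519 km³; 0.41 × 2.519 × (917/1001) = 0.9462 km³ of water.
Total added water ≈ 4.927×10^12 m³ over 3.57×10^14 m² → Δh = 0.0138 m = 14 mm.

≈ 14 mm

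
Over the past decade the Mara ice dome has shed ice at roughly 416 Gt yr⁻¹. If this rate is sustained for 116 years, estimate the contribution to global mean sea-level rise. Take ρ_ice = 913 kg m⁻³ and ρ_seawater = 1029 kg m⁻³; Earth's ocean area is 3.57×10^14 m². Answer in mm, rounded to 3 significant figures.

Total mass lost = 416 Gt/yr × 116 yr = 4.826×10^4 Gt = 4.826×10^16 kg.
ρ_w = 1029 kg m⁻³, so water volume = 4.826×10^16 / 1029 = 4.690×10^13 m³.
Δh = 4.690×10^13 / 3.57×10^14 = 0.131 m = 131 mm.

≈ 131 mm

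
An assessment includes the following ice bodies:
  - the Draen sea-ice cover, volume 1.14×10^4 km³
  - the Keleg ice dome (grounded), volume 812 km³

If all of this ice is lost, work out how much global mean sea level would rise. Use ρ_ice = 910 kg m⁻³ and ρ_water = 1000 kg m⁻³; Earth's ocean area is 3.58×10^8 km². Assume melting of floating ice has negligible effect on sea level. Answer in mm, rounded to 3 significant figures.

The Draen sea-ice cover is floating and already displaces its own weight of water, so its melt adds essentially nothing to sea level.
Keleg: 812 km³ × (910/1000) = 738.9 km³ of water.
Total added water ≈ 7.389×10^11 m³ over 3.58×10^14 m² → Δh = 2.06×10^-3 m = 2.06 mm.

≈ 2.06 mm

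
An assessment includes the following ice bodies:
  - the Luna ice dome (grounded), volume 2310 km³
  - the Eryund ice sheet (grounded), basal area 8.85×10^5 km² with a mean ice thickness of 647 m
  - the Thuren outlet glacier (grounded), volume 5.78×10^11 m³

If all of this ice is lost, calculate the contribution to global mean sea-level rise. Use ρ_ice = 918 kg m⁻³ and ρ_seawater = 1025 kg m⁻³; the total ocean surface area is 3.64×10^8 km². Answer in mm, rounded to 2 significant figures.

Luna: 2310 km³ × (918/1025) = 2069 km³ of water.
Eryund: ice volume = 8.85×10^5 km² × 647 m = 5.726×10^5 km³; 5.726×10^5 × (918/1025) = 5.128×10^5 km³ of water.
Thuren: 5.78×10^11 m³ × (918/1025) = 5.177×10^11 m³ of water.
Total added water ≈ 5.154×10^14 m³ over 3.64×10^14 m² → Δh = 1.42 m = 1400 mm.

≈ 1400 mm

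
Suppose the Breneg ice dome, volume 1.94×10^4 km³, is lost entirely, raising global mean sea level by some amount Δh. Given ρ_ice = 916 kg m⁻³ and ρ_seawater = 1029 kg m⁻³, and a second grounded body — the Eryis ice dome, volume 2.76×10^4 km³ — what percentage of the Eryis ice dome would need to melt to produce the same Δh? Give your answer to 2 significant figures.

≈ 70 %

Equal sea-level rise means equal mass of meltwater, i.e. equal mass of ice lost.
Ice mass of Breneg: 1.777×10^16 kg; ice mass of Eryis: 2.528×10^16 kg.
Fraction required = 1.777×10^16 / 2.528×10^16 = 0.703 → 70 %.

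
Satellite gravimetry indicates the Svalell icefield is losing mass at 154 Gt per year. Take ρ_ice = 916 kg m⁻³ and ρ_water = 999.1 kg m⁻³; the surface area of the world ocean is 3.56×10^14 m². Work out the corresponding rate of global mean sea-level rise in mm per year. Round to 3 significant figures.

≈ 0.433 mm/yr

ρ_w = 999.1 kg m⁻³. Annual water volume added = 154 Gt / ρ_w = 1.540×10^14 kg / 999.1 kg m⁻³ = 1.541×10^11 m³.
Δh per year = 1.541×10^11 / 3.56×10^14 = 4.33×10^-4 m = 0.433 mm.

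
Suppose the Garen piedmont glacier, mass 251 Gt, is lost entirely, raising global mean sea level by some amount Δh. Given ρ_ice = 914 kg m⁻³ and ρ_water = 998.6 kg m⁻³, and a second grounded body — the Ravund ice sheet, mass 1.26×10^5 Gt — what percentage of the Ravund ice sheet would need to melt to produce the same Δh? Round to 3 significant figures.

≈ 0.199 %

Equal sea-level rise means equal mass of meltwater, i.e. equal mass of ice lost.
Ice mass of Garen: 2.510×10^14 kg; ice mass of Ravund: 1.260×10^17 kg.
Fraction required = 2.510×10^14 / 1.260×10^17 = 1.99×10^-3 → 0.199 %.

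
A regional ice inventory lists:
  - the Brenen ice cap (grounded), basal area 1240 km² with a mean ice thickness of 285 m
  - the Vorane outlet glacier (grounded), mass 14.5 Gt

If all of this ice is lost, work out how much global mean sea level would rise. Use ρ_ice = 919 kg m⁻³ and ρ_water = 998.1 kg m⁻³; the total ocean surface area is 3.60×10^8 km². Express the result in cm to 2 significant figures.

≈ 0.094 cm

Brenen: ice volume = 1240 km² × 285 m = 353.4 km³; 353.4 × (919/998.1) = 325.4 km³ of water.
Vorane: 14.5 Gt = 1.450×10^13 kg; dividing by ρ_w = 998.1 kg m⁻³ gives 1.453×10^10 m³ of water.
Total added water ≈ 3.399×10^11 m³ over 3.60×10^14 m² → Δh = 9.44×10^-4 m = 0.094 cm.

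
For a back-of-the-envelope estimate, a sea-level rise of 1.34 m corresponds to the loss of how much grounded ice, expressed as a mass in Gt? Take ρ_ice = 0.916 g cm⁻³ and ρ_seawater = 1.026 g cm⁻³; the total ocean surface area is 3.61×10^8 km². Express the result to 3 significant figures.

≈ 4.96×10^5 Gt

Required water volume = Δh × A = 1.34 m × 3.61×10^14 m² = 4.837×10^14 m³.
ρ_w = 1.026 g cm⁻³ = 1026 kg m⁻³, so the mass of water = 4.837×10^14 m³ × 1026 kg m⁻³ = 4.963×10^17 kg = 4.96×10^5 Gt (and the same mass of ice, by conservation).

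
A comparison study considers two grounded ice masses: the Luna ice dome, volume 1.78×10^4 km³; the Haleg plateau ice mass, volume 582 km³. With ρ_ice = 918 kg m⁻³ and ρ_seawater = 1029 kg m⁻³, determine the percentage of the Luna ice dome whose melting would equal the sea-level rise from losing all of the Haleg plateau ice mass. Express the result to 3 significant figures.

Equal sea-level rise means equal mass of meltwater, i.e. equal mass of ice lost.
Ice mass of Haleg: 5.343×10^14 kg; ice mass of Luna: 1.634×10^16 kg.
Fraction required = 5.343×10^14 / 1.634×10^16 = 0.0327 → 3.27 %.

≈ 3.27 %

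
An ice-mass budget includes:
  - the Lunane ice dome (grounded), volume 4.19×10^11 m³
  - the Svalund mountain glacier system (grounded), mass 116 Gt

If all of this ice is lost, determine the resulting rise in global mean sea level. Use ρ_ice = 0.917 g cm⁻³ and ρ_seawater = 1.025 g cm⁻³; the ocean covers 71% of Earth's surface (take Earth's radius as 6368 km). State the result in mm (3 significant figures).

≈ 1.35 mm

Lunane: 4.19×10^11 m³ × (917/1025) = 3.749×10^11 m³ of water.
Svalund: 116 Gt = 1.160×10^14 kg; dividing by ρ_w = 1.025 g cm⁻³ = 1025 kg m⁻³ gives 1.132×10^11 m³ of water.
Total added water ≈ 4.880×10^11 m³ over 3.62×10^14 m² → Δh = 1.35×10^-3 m = 1.35 mm.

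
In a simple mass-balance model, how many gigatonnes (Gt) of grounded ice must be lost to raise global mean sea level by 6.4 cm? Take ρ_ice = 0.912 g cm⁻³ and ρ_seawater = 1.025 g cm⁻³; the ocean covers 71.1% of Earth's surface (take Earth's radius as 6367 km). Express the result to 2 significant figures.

≈ 2.4×10^4 Gt

Required water volume = Δh × A = 0.064 m × 3.62×10^14 m² = 2.318×10^13 m³.
ρ_w = 1.025 g cm⁻³ = 1025 kg m⁻³, so the mass of water = 2.318×10^13 m³ × 1025 kg m⁻³ = 2.376×10^16 kg = 2.4×10^4 Gt (and the same mass of ice, by conservation).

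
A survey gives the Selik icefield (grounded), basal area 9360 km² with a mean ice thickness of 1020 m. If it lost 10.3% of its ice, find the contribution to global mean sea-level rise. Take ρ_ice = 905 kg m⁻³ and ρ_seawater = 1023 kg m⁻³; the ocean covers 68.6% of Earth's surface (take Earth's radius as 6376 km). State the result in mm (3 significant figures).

Selik: ice volume = 9360 km² × 1020 m = 9547 km³; 0.103 × 9547 × (905/1023) = 869.9 km³ of water.
Spread over 3.50×10^14 m² of ocean, Δh = 8.699×10^11 / 3.50×10^14 = 2.48×10^-3 m = 2.48 mm.

≈ 2.48 mm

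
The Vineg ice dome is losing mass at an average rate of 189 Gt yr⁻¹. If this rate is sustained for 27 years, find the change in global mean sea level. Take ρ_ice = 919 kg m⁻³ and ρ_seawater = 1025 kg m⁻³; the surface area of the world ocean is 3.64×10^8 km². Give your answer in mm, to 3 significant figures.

≈ 13.7 mm

Total mass lost = 189 Gt/yr × 27 yr = 5103 Gt = 5.103×10^15 kg.
ρ_w = 1025 kg m⁻³, so water volume = 5.103×10^15 / 1025 = 4.979×10^12 m³.
Δh = 4.979×10^12 / 3.64×10^14 = 0.0137 m = 13.7 mm.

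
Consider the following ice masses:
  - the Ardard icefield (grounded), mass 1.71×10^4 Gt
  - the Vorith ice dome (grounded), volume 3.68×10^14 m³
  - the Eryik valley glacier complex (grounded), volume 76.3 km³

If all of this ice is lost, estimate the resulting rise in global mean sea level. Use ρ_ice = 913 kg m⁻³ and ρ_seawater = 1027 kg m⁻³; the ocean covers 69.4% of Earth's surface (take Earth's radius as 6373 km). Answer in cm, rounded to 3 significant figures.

≈ 97.1 cm

Ardard: 1.71×10^4 Gt = 1.710×10^16 kg; dividing by ρ_w = 1027 kg m⁻³ gives 1.665×10^13 m³ of water.
Vorith: 3.68×10^14 m³ × (913/1027) = 3.272×10^14 m³ of water.
Eryik: 76.3 km³ × (913/1027) = 67.83 km³ of water.
Total added water ≈ 3.439×10^14 m³ over 3.54×10^14 m² → Δh = 0.971 m = 97.1 cm.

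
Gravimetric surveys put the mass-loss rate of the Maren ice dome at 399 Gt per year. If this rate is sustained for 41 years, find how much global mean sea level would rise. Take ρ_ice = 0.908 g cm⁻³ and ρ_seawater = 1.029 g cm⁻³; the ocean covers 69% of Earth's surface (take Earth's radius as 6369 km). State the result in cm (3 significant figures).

≈ 4.52 cm

Total mass lost = 399 Gt/yr × 41 yr = 1.636×10^4 Gt = 1.636×10^16 kg.
ρ_w = 1.029 g cm⁻³ = 1029 kg m⁻³, so water volume = 1.636×10^16 / 1029 = 1.590×10^13 m³.
Δh = 1.590×10^13 / 3.52×10^14 = 0.0452 m = 4.52 cm.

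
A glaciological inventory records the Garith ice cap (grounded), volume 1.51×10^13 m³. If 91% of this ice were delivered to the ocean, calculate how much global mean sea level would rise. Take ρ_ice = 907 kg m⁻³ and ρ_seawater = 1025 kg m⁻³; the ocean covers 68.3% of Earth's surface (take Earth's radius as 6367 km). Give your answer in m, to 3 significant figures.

≈ 0.0349 m

Garith: 0.91 × 1.51×10^13 m³ × (907/1025) = 1.216×10^13 m³ of water.
Spread over 3.48×10^14 m² of ocean, Δh = 1.216×10^13 / 3.48×10^14 = 0.0349 m.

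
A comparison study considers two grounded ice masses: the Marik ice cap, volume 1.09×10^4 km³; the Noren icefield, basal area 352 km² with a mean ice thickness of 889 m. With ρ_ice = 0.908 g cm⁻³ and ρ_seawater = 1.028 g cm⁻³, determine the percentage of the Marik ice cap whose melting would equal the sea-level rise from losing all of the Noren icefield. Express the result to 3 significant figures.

Equal sea-level rise means equal mass of meltwater, i.e. equal mass of ice lost.
Ice mass of Noren: 2.841×10^14 kg; ice mass of Marik: 9.897×10^15 kg.
Fraction required = 2.841×10^14 / 9.897×10^15 = 0.0287 → 2.87 %.

≈ 2.87 %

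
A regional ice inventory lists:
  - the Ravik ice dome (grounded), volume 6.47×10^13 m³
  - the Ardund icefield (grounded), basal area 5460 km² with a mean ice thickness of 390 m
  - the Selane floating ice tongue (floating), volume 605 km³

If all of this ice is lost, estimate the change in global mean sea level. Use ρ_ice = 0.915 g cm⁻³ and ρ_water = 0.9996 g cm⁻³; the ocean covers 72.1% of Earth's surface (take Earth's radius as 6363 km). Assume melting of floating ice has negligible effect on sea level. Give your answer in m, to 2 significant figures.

Ravik: 6.47×10^13 m³ × (915/999.6) = 5.922×10^13 m³ of water.
Ardund: ice volume = 5460 km² × 390 m = 2129 km³; 2129 × (915/999.6) = 1949 km³ of water.
The Selane floating ice tongue is floating and already displaces its own weight of water, so its melt adds essentially nothing to sea level.
Total added water ≈ 6.117×10^13 m³ over 3.67×10^14 m² → Δh = 0.167 m.

≈ 0.17 m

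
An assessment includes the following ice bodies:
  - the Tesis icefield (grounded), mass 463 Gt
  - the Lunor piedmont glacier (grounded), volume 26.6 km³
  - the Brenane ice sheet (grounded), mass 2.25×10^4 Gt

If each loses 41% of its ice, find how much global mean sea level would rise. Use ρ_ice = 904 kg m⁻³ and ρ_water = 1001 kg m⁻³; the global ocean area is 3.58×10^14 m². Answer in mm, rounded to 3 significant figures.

≈ 26.3 mm

Tesis: 0.41 × 463 Gt = 1.898×10^14 kg; dividing by ρ_w = 1001 kg m⁻³ gives 1.896×10^11 m³ of water.
Lunor: 0.41 × 26.6 km³ × (904/1001) = 9.849 km³ of water.
Brenane: 0.41 × 2.25×10^4 Gt = 9.225×10^15 kg; dividing by ρ_w = 1001 kg m⁻³ gives 9.216×10^12 m³ of water.
Total added water ≈ 9.415×10^12 m³ over 3.58×10^14 m² → Δh = 0.0263 m = 26.3 mm.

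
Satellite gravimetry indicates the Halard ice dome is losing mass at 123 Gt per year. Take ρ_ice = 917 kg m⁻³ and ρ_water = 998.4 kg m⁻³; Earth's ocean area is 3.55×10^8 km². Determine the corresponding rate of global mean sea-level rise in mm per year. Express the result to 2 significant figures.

≈ 0.35 mm/yr

ρ_w = 998.4 kg m⁻³. Annual water volume added = 123 Gt / ρ_w = 1.230×10^14 kg / 998.4 kg m⁻³ = 1.232×10^11 m³.
Δh per year = 1.232×10^11 / 3.55×10^14 = 3.47×10^-4 m = 0.35 mm.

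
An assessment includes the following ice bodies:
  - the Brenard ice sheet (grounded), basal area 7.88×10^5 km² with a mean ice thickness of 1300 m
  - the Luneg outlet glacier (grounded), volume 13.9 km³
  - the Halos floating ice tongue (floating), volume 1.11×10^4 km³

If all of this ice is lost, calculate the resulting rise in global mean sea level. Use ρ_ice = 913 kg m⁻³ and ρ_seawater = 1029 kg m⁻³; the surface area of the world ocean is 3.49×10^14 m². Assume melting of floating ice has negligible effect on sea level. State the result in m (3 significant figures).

≈ 2.60 m

Brenard: ice volume = 7.88×10^5 km² × 1300 m = 1.024×10^6 km³; 1.024×10^6 × (913/1029) = 9.089×10^5 km³ of water.
Luneg: 13.9 km³ × (913/1029) = 12.33 km³ of water.
The Halos floating ice tongue is floating and already displaces its own weight of water, so its melt adds essentially nothing to sea level.
Total added water ≈ 9.089×10^14 m³ over 3.49×10^14 m² → Δh = 2.60 m.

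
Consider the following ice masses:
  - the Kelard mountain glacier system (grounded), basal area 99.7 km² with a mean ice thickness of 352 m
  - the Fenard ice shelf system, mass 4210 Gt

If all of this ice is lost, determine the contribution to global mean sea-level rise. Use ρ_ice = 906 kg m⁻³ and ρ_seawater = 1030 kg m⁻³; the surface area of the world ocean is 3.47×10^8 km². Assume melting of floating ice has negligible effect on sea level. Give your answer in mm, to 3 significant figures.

≈ 0.0890 mm

Kelard: ice volume = 99.7 km² × 352 m = 35.09 km³; 35.09 × (906/1030) = 30.87 km³ of water.
The Fenard ice shelf system is floating and already displaces its own weight of water, so its melt adds essentially nothing to sea level.
Total added water ≈ 3.087×10^10 m³ over 3.47×10^14 m² → Δh = 8.90×10^-5 m = 0.0890 mm.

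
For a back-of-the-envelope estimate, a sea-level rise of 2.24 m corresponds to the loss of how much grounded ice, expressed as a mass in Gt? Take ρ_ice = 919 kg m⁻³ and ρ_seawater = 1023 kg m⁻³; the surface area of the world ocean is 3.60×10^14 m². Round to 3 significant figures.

≈ 8.25×10^5 Gt

Required water volume = Δh × A = 2.24 m × 3.60×10^14 m² = 8.064×10^14 m³.
ρ_w = 1023 kg m⁻³, so the mass of water = 8.064×10^14 m³ × 1023 kg m⁻³ = 8.249×10^17 kg = 8.25×10^5 Gt (and the same mass of ice, by conservation).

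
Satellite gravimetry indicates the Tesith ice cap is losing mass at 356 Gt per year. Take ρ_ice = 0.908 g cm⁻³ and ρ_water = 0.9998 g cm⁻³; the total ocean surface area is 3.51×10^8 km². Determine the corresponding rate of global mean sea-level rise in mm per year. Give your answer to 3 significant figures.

ρ_w = 0.9998 g cm⁻³ = 999.8 kg m⁻³. Annual water volume added = 356 Gt / ρ_w = 3.560×10^14 kg / 999.8 kg m⁻³ = 3.561×10^11 m³.
Δh per year = 3.561×10^11 / 3.51×10^14 = 1.01×10^-3 m = 1.01 mm.

≈ 1.01 mm/yr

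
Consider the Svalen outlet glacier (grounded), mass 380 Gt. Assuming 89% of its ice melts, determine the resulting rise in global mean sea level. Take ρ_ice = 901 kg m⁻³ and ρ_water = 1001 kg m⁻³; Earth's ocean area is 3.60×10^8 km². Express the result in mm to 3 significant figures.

Svalen: 0.89 × 380 Gt = 3.382×10^14 kg; dividing by ρ_w = 1001 kg m⁻³ gives 3.379×10^11 m³ of water.
Spread over 3.60×10^14 m² of ocean, Δh = 3.379×10^11 / 3.60×10^14 = 9.39×10^-4 m = 0.939 mm.

≈ 0.939 mm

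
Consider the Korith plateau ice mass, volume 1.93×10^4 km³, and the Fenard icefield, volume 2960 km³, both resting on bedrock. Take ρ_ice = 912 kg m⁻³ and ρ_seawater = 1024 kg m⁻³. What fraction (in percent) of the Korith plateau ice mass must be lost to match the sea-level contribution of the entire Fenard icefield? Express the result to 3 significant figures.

Equal sea-level rise means equal mass of meltwater, i.e. equal mass of ice lost.
Ice mass of Fenard: 2.700×10^15 kg; ice mass of Korith: 1.760×10^16 kg.
Fraction required = 2.700×10^15 / 1.760×10^16 = 0.153 → 15.3 %.

≈ 15.3 %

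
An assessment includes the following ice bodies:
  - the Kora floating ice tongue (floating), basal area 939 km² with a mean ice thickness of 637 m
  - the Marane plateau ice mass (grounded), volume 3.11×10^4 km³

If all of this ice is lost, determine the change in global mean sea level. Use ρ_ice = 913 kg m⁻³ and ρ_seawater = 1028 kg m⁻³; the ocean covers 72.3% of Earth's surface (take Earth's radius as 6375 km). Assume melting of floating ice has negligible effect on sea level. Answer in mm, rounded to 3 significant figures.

≈ 74.8 mm

The Kora floating ice tongue is floating and already displaces its own weight of water, so its melt adds essentially nothing to sea level.
Marane: 3.11×10^4 km³ × (913/1028) = 2.762×10^4 km³ of water.
Total added water ≈ 2.762×10^13 m³ over 3.69×10^14 m² → Δh = 0.0748 m = 74.8 mm.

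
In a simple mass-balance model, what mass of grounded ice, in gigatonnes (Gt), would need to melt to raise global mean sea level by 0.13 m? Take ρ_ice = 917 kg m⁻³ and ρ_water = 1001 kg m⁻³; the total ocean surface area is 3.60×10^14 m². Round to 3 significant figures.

≈ 4.68×10^4 Gt

Required water volume = Δh × A = 0.13 m × 3.60×10^14 m² = 4.680×10^13 m³.
ρ_w = 1001 kg m⁻³, so the mass of water = 4.680×10^13 m³ × 1001 kg m⁻³ = 4.685×10^16 kg = 4.68×10^4 Gt (and the same mass of ice, by conservation).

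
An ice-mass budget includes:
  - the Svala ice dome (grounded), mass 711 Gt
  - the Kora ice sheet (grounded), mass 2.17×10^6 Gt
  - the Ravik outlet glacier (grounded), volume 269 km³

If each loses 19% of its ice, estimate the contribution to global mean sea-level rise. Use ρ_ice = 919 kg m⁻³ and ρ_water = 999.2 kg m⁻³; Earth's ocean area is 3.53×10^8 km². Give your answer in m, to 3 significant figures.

Svala: 0.19 × 711 Gt = 1.351×10^14 kg; dividing by ρ_w = 999.2 kg m⁻³ gives 1.352×10^11 m³ of water.
Kora: 0.19 × 2.17×10^6 Gt = 4.123×10^17 kg; dividing by ρ_w = 999.2 kg m⁻³ gives 4.126×10^14 m³ of water.
Ravik: 0.19 × 269 km³ × (919/999.2) = 47.01 km³ of water.
Total added water ≈ 4.128×10^14 m³ over 3.53×10^14 m² → Δh = 1.17 m.

≈ 1.17 m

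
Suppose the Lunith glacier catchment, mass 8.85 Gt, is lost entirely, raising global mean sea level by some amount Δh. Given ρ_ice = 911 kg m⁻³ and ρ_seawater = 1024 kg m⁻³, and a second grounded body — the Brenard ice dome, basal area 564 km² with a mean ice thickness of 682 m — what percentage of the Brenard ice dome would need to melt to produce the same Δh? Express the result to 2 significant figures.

Equal sea-level rise means equal mass of meltwater, i.e. equal mass of ice lost.
Ice mass of Lunith: 8.850×10^12 kg; ice mass of Brenard: 3.504×10^14 kg.
Fraction required = 8.850×10^12 / 3.504×10^14 = 0.0253 → 2.5 %.

≈ 2.5 %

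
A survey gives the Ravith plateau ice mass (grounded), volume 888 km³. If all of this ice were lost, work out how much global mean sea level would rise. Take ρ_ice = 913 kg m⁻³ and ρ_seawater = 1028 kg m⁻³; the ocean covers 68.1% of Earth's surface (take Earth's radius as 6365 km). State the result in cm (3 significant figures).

≈ 0.227 cm

Ravith: 888 km³ × (913/1028) = 788.7 km³ of water.
Spread over 3.47×10^14 m² of ocean, Δh = 7.887×10^11 / 3.47×10^14 = 2.27×10^-3 m = 0.227 cm.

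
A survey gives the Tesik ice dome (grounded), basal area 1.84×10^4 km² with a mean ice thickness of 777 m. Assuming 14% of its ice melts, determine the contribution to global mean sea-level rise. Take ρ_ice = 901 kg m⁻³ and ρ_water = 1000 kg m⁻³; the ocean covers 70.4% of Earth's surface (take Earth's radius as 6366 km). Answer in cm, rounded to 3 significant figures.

≈ 0.503 cm

Tesik: ice volume = 1.84×10^4 km² × 777 m = 1.430×10^4 km³; 0.14 × 1.430×10^4 × (901/1000) = 1803 km³ of water.
Spread over 3.59×10^14 m² of ocean, Δh = 1.803×10^12 / 3.59×10^14 = 5.03×10^-3 m = 0.503 cm.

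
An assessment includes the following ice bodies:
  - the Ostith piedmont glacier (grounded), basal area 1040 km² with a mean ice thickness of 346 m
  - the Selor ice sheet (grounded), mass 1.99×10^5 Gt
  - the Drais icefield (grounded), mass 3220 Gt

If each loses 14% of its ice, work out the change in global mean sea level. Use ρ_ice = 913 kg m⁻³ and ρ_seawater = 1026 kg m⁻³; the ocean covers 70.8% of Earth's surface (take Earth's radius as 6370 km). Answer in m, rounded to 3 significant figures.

Ostith: ice volume = 1040 km² × 346 m = 359.8 km³; 0.14 × 359.8 × (913/1026) = 44.83 km³ of water.
Selor: 0.14 × 1.99×10^5 Gt = 2.786×10^16 kg; dividing by ρ_w = 1026 kg m⁻³ gives 2.715×10^13 m³ of water.
Drais: 0.14 × 3220 Gt = 4.508×10^14 kg; dividing by ρ_w = 1026 kg m⁻³ gives 4.394×10^11 m³ of water.
Total added water ≈ 2.764×10^13 m³ over 3.61×10^14 m² → Δh = 0.0766 m.

≈ 0.0766 m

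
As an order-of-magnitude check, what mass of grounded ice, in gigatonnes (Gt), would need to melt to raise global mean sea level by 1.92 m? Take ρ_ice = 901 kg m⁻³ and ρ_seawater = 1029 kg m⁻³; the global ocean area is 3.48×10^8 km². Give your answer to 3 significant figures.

Required water volume = Δh × A = 1.92 m × 3.48×10^14 m² = 6.682×10^14 m³.
ρ_w = 1029 kg m⁻³, so the mass of water = 6.682×10^14 m³ × 1029 kg m⁻³ = 6.875×10^17 kg = 6.88×10^5 Gt (and the same mass of ice, by conservation).

≈ 6.88×10^5 Gt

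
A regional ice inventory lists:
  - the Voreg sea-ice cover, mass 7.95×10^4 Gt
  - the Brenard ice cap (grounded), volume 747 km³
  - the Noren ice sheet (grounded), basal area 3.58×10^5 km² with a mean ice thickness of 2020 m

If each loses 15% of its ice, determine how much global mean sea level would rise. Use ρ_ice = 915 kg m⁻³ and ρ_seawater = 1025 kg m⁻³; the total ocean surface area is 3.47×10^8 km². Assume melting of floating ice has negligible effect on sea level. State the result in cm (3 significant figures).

≈ 27.9 cm

The Voreg sea-ice cover is floating and already displaces its own weight of water, so its melt adds essentially nothing to sea level.
Brenard: 0.15 × 747 km³ × (915/1025) = 100.0 km³ of water.
Noren: ice volume = 3.58×10^5 km² × 2020 m = 7.232×10^5 km³; 0.15 × 7.232×10^5 × (915/1025) = 9.683×10^4 km³ of water.
Total added water ≈ 9.693×10^13 m³ over 3.47×10^14 m² → Δh = 0.279 m = 27.9 cm.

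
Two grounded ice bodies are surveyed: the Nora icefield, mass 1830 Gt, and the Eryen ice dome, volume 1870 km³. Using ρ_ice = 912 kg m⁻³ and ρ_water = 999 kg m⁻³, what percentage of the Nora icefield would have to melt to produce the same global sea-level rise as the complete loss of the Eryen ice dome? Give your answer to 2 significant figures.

≈ 93 %

Equal sea-level rise means equal mass of meltwater, i.e. equal mass of ice lost.
Ice mass of Eryen: 1.705×10^15 kg; ice mass of Nora: 1.830×10^15 kg.
Fraction required = 1.705×10^15 / 1.830×10^15 = 0.932 → 93 %.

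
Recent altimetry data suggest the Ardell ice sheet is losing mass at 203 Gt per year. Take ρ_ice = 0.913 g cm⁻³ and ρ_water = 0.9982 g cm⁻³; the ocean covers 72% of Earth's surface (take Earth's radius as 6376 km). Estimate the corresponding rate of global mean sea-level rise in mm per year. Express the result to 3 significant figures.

ρ_w = 0.9982 g cm⁻³ = 998.2 kg m⁻³. Annual water volume added = 203 Gt / ρ_w = 2.030×10^14 kg / 998.2 kg m⁻³ = 2.034×10^11 m³.
Δh per year = 2.034×10^11 / 3.68×10^14 = 5.53×10^-4 m = 0.553 mm.

≈ 0.553 mm/yr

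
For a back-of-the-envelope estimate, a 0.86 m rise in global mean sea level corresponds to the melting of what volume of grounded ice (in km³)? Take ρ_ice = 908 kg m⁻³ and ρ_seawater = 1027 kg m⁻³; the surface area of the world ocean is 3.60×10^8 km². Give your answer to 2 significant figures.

≈ 3.5×10^5 km³

Required water volume = Δh × A = 0.86 m × 3.60×10^14 m² = 3.096×10^14 m³ = 3.096×10^5 km³.
Ice volume = water volume × ρ_w/ρ_ice = 3.096×10^5 × 1027/908 = 3.5×10^5 km³.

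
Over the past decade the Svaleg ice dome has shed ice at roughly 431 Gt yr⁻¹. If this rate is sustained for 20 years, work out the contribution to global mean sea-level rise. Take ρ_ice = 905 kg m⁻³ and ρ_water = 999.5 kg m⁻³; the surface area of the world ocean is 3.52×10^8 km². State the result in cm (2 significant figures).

Total mass lost = 431 Gt/yr × 20 yr = 8620 Gt = 8.620×10^15 kg.
ρ_w = 999.5 kg m⁻³, so water volume = 8.620×10^15 / 999.5 = 8.624×10^12 m³.
Δh = 8.624×10^12 / 3.52×10^14 = 0.0245 m = 2.5 cm.

≈ 2.5 cm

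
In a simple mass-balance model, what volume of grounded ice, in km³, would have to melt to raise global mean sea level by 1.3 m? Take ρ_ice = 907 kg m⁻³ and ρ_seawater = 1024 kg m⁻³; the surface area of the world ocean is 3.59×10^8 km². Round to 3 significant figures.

Required water volume = Δh × A = 1.3 m × 3.59×10^14 m² = 4.667×10^14 m³ = 4.667×10^5 km³.
Ice volume = water volume × ρ_w/ρ_ice = 4.667×10^5 × 1024/907 = 5.27×10^5 km³.

≈ 5.27×10^5 km³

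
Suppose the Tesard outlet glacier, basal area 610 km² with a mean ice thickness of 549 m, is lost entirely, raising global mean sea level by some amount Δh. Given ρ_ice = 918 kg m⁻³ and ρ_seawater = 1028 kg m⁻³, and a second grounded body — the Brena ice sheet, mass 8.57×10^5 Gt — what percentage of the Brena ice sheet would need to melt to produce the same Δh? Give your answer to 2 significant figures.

Equal sea-level rise means equal mass of meltwater, i.e. equal mass of ice lost.
Ice mass of Tesard: 3.074×10^14 kg; ice mass of Brena: 8.570×10^17 kg.
Fraction required = 3.074×10^14 / 8.570×10^17 = 3.59×10^-4 → 0.036 %.

≈ 0.036 %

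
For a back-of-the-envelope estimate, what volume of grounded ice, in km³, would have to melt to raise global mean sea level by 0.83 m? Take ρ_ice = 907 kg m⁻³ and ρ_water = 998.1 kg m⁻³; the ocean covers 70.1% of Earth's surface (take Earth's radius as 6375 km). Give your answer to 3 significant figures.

Required water volume = Δh × A = 0.83 m × 3.58×10^14 m² = 2.971×10^14 m³ = 2.971×10^5 km³.
Ice volume = water volume × ρ_w/ρ_ice = 2.971×10^5 × 998.1/907 = 3.27×10^5 km³.

≈ 3.27×10^5 km³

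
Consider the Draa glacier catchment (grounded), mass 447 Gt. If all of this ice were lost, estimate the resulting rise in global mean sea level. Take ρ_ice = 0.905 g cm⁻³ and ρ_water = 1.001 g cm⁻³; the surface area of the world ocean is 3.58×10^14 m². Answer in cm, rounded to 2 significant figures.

≈ 0.12 cm

Draa: 447 Gt = 4.470×10^14 kg; dividing by ρ_w = 1.001 g cm⁻³ = 1001 kg m⁻³ gives 4.466×10^11 m³ of water.
Spread over 3.58×10^14 m² of ocean, Δh = 4.466×10^11 / 3.58×10^14 = 1.25×10^-3 m = 0.12 cm.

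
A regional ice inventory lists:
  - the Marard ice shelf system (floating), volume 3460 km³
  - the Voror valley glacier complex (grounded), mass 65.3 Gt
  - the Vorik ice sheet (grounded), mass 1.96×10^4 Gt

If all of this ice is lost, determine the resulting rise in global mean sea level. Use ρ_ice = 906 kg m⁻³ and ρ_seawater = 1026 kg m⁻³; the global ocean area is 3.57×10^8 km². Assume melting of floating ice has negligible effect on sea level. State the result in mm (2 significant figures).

≈ 54 mm

The Marard ice shelf system is floating and already displaces its own weight of water, so its melt adds essentially nothing to sea level.
Voror: 65.3 Gt = 6.530×10^13 kg; dividing by ρ_w = 1026 kg m⁻³ gives 6.365×10^10 m³ of water.
Vorik: 1.96×10^4 Gt = 1.960×10^16 kg; dividing by ρ_w = 1026 kg m⁻³ gives 1.910×10^13 m³ of water.
Total added water ≈ 1.917×10^13 m³ over 3.57×10^14 m² → Δh = 0.0537 m = 54 mm.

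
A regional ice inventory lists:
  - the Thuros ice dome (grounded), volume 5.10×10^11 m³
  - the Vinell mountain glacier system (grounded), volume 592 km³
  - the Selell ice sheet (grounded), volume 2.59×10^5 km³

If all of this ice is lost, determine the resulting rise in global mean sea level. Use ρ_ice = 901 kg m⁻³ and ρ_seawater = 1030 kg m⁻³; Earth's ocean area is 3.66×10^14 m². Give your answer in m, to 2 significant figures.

≈ 0.62 m

Thuros: 5.10×10^11 m³ × (901/1030) = 4.461×10^11 m³ of water.
Vinell: 592 km³ × (901/1030) = 517.9 km³ of water.
Selell: 2.59×10^5 km³ × (901/1030) = 2.266×10^5 km³ of water.
Total added water ≈ 2.275×10^14 m³ over 3.66×10^14 m² → Δh = 0.622 m.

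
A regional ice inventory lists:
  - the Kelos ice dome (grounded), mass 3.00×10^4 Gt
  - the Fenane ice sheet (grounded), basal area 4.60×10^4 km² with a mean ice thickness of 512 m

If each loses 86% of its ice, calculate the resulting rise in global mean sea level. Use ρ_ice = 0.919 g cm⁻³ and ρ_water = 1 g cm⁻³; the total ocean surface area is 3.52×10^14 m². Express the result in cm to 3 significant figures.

Kelos: 0.86 × 3.00×10^4 Gt = 2.580×10^16 kg; dividing by ρ_w = 1 g cm⁻³ = 1000 kg m⁻³ gives 2.580×10^13 m³ of water.
Fenane: ice volume = 4.60×10^4 km² × 512 m = 2.355×10^4 km³; 0.86 × 2.355×10^4 × (919/1000) = 1.861×10^4 km³ of water.
Total added water ≈ 4.441×10^13 m³ over 3.52×10^14 m² → Δh = 0.126 m = 12.6 cm.

≈ 12.6 cm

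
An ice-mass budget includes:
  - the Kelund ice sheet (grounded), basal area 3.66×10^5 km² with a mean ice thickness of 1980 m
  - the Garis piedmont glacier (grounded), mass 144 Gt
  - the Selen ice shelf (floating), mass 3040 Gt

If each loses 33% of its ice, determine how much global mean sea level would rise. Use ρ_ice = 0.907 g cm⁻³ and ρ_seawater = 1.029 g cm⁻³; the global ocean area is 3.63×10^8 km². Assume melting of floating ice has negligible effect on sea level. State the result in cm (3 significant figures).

Kelund: ice volume = 3.66×10^5 km² × 1980 m = 7.247×10^5 km³; 0.33 × 7.247×10^5 × (907/1029) = 2.108×10^5 km³ of water.
Garis: 0.33 × 144 Gt = 4.752×10^13 kg; dividing by ρ_w = 1.029 g cm⁻³ = 1029 kg m⁻³ gives 4.618×10^10 m³ of water.
The Selen ice shelf is floating and already displaces its own weight of water, so its melt adds essentially nothing to sea level.
Total added water ≈ 2.108×10^14 m³ over 3.63×10^14 m² → Δh = 0.581 m = 58.1 cm.

≈ 58.1 cm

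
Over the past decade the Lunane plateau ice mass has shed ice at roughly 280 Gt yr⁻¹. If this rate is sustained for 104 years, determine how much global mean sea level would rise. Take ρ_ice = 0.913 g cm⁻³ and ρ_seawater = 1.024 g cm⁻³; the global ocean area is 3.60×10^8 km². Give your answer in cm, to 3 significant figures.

Total mass lost = 280 Gt/yr × 104 yr = 2.912×10^4 Gt = 2.912×10^16 kg.
ρ_w = 1.024 g cm⁻³ = 1024 kg m⁻³, so water volume = 2.912×10^16 / 1024 = 2.844×10^13 m³.
Δh = 2.844×10^13 / 3.60×10^14 = 0.0790 m = 7.90 cm.

≈ 7.90 cm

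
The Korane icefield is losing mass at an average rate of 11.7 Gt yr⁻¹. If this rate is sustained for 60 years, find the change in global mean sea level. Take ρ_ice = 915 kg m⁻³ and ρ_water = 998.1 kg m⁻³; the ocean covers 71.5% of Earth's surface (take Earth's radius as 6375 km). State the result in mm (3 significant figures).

Total mass lost = 11.7 Gt/yr × 60 yr = 702.0 Gt = 7.020×10^14 kg.
ρ_w = 998.1 kg m⁻³, so water volume = 7.020×10^14 / 998.1 = 7.033×10^11 m³.
Δh = 7.033×10^11 / 3.65×10^14 = 1.93×10^-3 m = 1.93 mm.

≈ 1.93 mm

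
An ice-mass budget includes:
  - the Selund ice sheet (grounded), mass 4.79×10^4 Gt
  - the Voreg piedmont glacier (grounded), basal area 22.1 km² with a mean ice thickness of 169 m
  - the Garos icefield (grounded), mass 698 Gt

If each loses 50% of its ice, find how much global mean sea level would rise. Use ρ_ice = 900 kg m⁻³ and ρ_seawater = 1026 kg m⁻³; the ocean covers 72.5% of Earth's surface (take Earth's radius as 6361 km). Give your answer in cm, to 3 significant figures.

Selund: 0.5 × 4.79×10^4 Gt = 2.395×10^16 kg; dividing by ρ_w = 1026 kg m⁻³ gives 2.334×10^13 m³ of water.
Voreg: ice volume = 22.1 km² × 169 m = 3.735 km³; 0.5 × 3.735 × (900/1026) = 1.638 km³ of water.
Garos: 0.5 × 698 Gt = 3.490×10^14 kg; dividing by ρ_w = 1026 kg m⁻³ gives 3.402×10^11 m³ of water.
Total added water ≈ 2.368×10^13 m³ over 3.69×10^14 m² → Δh = 0.0642 m = 6.42 cm.

≈ 6.42 cm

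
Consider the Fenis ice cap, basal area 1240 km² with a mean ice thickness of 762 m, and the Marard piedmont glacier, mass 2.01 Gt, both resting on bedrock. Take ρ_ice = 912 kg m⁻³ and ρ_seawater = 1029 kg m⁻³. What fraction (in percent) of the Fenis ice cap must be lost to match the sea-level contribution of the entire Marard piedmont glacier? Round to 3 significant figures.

≈ 0.233 %

Equal sea-level rise means equal mass of meltwater, i.e. equal mass of ice lost.
Ice mass of Marard: 2.010×10^12 kg; ice mass of Fenis: 8.617×10^14 kg.
Fraction required = 2.010×10^12 / 8.617×10^14 = 2.33×10^-3 → 0.233 %.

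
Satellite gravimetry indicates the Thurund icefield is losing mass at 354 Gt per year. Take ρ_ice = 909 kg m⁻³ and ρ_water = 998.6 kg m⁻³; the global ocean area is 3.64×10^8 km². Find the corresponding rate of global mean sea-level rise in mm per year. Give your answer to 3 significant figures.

ρ_w = 998.6 kg m⁻³. Annual water volume added = 354 Gt / ρ_w = 3.540×10^14 kg / 998.6 kg m⁻³ = 3.545×10^11 m³.
Δh per year = 3.545×10^11 / 3.64×10^14 = 9.74×10^-4 m = 0.974 mm.

≈ 0.974 mm/yr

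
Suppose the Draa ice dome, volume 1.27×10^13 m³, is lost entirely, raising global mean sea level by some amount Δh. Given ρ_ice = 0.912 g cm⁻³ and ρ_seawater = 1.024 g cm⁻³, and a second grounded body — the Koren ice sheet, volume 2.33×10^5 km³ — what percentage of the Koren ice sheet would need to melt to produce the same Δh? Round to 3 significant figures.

Equal sea-level rise means equal mass of meltwater, i.e. equal mass of ice lost.
Ice mass of Draa: 1.158×10^16 kg; ice mass of Koren: 2.125×10^17 kg.
Fraction required = 1.158×10^16 / 2.125×10^17 = 0.0545 → 5.45 %.

≈ 5.45 %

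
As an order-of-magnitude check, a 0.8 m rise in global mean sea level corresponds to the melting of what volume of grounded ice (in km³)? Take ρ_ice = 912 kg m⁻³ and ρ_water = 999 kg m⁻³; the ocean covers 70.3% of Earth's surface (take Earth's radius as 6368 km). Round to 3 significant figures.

≈ 3.14×10^5 km³

Required water volume = Δh × A = 0.8 m × 3.58×10^14 m² = 2.866×10^14 m³ = 2.866×10^5 km³.
Ice volume = water volume × ρ_w/ρ_ice = 2.866×10^5 × 999/912 = 3.14×10^5 km³.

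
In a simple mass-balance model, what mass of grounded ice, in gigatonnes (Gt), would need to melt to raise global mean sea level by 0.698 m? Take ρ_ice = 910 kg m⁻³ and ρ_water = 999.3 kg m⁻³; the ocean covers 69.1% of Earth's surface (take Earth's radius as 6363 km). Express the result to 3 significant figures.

Required water volume = Δh × A = 0.698 m × 3.52×10^14 m² = 2.454×10^14 m³.
ρ_w = 999.3 kg m⁻³, so the mass of water = 2.454×10^14 m³ × 999.3 kg m⁻³ = 2.452×10^17 kg = 2.45×10^5 Gt (and the same mass of ice, by conservation).

≈ 2.45×10^5 Gt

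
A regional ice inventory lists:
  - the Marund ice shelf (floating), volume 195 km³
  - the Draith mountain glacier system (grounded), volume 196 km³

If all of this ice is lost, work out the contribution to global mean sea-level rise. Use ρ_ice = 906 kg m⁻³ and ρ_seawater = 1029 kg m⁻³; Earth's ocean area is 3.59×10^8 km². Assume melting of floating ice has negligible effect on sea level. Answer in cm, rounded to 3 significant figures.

The Marund ice shelf is floating and already displaces its own weight of water, so its melt adds essentially nothing to sea level.
Draith: 196 km³ × (906/1029) = 172.6 km³ of water.
Total added water ≈ 1.726×10^11 m³ over 3.59×10^14 m² → Δh = 4.81×10^-4 m = 0.0481 cm.

≈ 0.0481 cm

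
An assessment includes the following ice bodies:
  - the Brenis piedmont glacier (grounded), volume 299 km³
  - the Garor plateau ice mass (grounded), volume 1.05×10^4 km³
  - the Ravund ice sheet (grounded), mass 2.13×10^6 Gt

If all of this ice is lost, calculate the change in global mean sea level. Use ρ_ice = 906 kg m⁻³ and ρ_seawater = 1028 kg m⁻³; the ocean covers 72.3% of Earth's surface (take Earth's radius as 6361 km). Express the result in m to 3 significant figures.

≈ 5.66 m

Brenis: 299 km³ × (906/1028) = 263.5 km³ of water.
Garor: 1.05×10^4 km³ × (906/1028) = 9254 km³ of water.
Ravund: 2.13×10^6 Gt = 2.130×10^18 kg; dividing by ρ_w = 1028 kg m⁻³ gives 2.072×10^15 m³ of water.
Total added water ≈ 2.082×10^15 m³ over 3.68×10^14 m² → Δh = 5.66 m.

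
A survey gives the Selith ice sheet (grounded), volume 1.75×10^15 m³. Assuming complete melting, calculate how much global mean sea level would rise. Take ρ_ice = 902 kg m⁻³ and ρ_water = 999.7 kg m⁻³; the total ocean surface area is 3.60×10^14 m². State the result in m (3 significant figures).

Selith: 1.75×10^15 m³ × (902/999.7) = 1.579×10^15 m³ of water.
Spread over 3.60×10^14 m² of ocean, Δh = 1.579×10^15 / 3.60×10^14 = 4.39 m.

≈ 4.39 m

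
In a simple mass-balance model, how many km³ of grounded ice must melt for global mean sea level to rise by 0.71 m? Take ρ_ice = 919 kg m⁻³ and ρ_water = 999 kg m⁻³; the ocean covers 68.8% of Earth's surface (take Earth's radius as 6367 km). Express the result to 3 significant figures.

Required water volume = Δh × A = 0.71 m × 3.50×10^14 m² = 2.488×10^14 m³ = 2.488×10^5 km³.
Ice volume = water volume × ρ_w/ρ_ice = 2.488×10^5 × 999/919 = 2.71×10^5 km³.

≈ 2.71×10^5 km³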